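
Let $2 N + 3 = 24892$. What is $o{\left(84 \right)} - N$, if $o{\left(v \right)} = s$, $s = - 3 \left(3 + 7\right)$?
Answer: $- \frac{24949}{2} \approx -12475.0$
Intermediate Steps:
$N = \frac{24889}{2}$ ($N = - \frac{3}{2} + \frac{1}{2} \cdot 24892 = - \frac{3}{2} + 12446 = \frac{24889}{2} \approx 12445.0$)
$s = -30$ ($s = \left(-3\right) 10 = -30$)
$o{\left(v \right)} = -30$
$o{\left(84 \right)} - N = -30 - \frac{24889}{2} = - \frac{24949}{2}$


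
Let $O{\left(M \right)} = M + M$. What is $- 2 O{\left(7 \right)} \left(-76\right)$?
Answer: $2128$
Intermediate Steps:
$O{\left(M \right)} = 2 M$
$- 2 O{\left(7 \right)} \left(-76\right) = - 2 \cdot 2 \cdot 7 \left(-76\right) = - 2 \cdot 14 \left(-76\right) = \left(-2\right) \left(-1064\right) = 2128$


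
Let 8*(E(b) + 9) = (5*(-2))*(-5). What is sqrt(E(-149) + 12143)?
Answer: sqrt(48561)/2 ≈ 110.18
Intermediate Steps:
E(b) = -11/4 (E(b) = -9 + ((5*(-2))*(-5))/8 = -9 + (-10*(-5))/8 = -9 + (1/8)*50 = -9 + 25/4 = -11/4)
sqrt(E(-149) + 12143) = sqrt(-11/4 + 12143) = sqrt(48561/4) = sqrt(48561)/2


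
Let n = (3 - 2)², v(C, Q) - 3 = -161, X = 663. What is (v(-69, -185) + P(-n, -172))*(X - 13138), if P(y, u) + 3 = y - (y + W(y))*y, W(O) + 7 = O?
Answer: 2133225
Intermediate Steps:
v(C, Q) = -158 (v(C, Q) = 3 - 161 = -158)
W(O) = -7 + O
n = 1 (n = 1² = 1)
P(y, u) = -3 + y - y*(-7 + 2*y) (P(y, u) = -3 + (y - (y + (-7 + y))*y) = -3 + (y - (-7 + 2*y)*y) = -3 + (y - y*(-7 + 2*y)) = -3 + y - y*(-7 + 2*y))
(v(-69, -185) + P(-n, -172))*(X - 13138) = (-158 + (-3 - 2*(-1*1)² + 8*(-1*1)))*(663 - 13138) = (-158 + (-3 - 2*(-1)² + 8*(-1)))*(-12475) = (-158 + (-3 - 2*1 - 8))*(-12475) = (-158 + (-3 - 2 - 8))*(-12475) = (-158 - 13)*(-12475) = -171*(-12475) = 2133225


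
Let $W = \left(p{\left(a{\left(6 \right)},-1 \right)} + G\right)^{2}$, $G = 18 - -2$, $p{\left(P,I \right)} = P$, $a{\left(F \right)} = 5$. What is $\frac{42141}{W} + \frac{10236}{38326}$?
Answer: $\frac{810746733}{11976875} \approx 67.693$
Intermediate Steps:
$G = 20$ ($G = 18 + 2 = 20$)
$W = 625$ ($W = \left(5 + 20\right)^{2} = 25^{2} = 625$)
$\frac{42141}{W} + \frac{10236}{38326} = \frac{42141}{625} + \frac{10236}{38326} = 42141 \cdot \frac{1}{625} + 10236 \cdot \frac{1}{38326} = \frac{42141}{625} + \frac{5118}{19163} = \frac{810746733}{11976875}$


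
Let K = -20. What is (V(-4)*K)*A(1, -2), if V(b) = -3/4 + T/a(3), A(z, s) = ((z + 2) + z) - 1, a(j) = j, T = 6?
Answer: -75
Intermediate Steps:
A(z, s) = 1 + 2*z (A(z, s) = ((2 + z) + z) - 1 = (2 + 2*z) - 1 = 1 + 2*z)
V(b) = 5/4 (V(b) = -3/4 + 6/3 = -3*¼ + 6*(⅓) = -¾ + 2 = 5/4)
(V(-4)*K)*A(1, -2) = ((5/4)*(-20))*(1 + 2*1) = -25*(1 + 2) = -25*3 = -75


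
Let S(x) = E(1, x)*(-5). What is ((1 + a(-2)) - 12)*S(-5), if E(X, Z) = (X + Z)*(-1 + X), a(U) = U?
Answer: 0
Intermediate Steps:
E(X, Z) = (-1 + X)*(X + Z)
S(x) = 0 (S(x) = (1² - 1*1 - x + 1*x)*(-5) = (1 - 1 - x + x)*(-5) = 0*(-5) = 0)
((1 + a(-2)) - 12)*S(-5) = ((1 - 2) - 12)*0 = (-1 - 12)*0 = -13*0 = 0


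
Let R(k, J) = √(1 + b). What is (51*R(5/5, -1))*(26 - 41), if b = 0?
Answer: -765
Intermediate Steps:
R(k, J) = 1 (R(k, J) = √(1 + 0) = √1 = 1)
(51*R(5/5, -1))*(26 - 41) = (51*1)*(26 - 41) = 51*(-15) = -765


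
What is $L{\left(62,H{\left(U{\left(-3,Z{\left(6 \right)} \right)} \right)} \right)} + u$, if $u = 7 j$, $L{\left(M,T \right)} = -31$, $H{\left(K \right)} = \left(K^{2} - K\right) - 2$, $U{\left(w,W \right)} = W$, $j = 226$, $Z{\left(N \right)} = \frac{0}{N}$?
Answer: $1551$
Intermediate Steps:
$Z{\left(N \right)} = 0$
$H{\left(K \right)} = -2 + K^{2} - K$
$u = 1582$ ($u = 7 \cdot 226 = 1582$)
$L{\left(62,H{\left(U{\left(-3,Z{\left(6 \right)} \right)} \right)} \right)} + u = -31 + 1582 = 1551$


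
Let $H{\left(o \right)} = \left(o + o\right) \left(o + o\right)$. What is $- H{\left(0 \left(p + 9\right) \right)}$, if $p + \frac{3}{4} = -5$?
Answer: $0$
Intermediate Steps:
$p = - \frac{23}{4}$ ($p = - \frac{3}{4} - 5 = - \frac{23}{4} \approx -5.75$)
$H{\left(o \right)} = 4 o^{2}$ ($H{\left(o \right)} = 2 o 2 o = 4 o^{2}$)
$- H{\left(0 \left(p + 9\right) \right)} = - 4 \left(0 \left(- \frac{23}{4} + 9\right)\right)^{2} = - 4 \left(0 \cdot \frac{13}{4}\right)^{2} = - 4 \cdot 0^{2} = - 4 \cdot 0 = \left(-1\right) 0 = 0$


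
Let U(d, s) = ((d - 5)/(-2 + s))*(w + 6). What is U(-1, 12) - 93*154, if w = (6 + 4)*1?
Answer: -71658/5 ≈ -14332.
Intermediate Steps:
w = 10 (w = 10*1 = 10)
U(d, s) = 16*(-5 + d)/(-2 + s) (U(d, s) = ((d - 5)/(-2 + s))*(10 + 6) = ((-5 + d)/(-2 + s))*16 = 16*(-5 + d)/(-2 + s))
U(-1, 12) - 93*154 = 16*(-5 - 1)/(-2 + 12) - 93*154 = 16*(-6)/10 - 14322 = 16*(1/10)*(-6) - 14322 = -48/5 - 14322 = -71658/5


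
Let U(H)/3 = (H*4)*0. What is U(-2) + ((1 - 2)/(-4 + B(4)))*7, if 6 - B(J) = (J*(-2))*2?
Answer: -7/18 ≈ -0.38889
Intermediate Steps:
B(J) = 6 + 4*J (B(J) = 6 - J*(-2)*2 = 6 - (-2*J)*2 = 6 - (-4)*J = 6 + 4*J)
U(H) = 0 (U(H) = 3*((H*4)*0) = 3*((4*H)*0) = 3*0 = 0)
U(-2) + ((1 - 2)/(-4 + B(4)))*7 = 0 + ((1 - 2)/(-4 + (6 + 4*4)))*7 = 0 - 1/(-4 + (6 + 16))*7 = 0 - 1/(-4 + 22)*7 = 0 - 1/18*7 = 0 - 7/18 = -7/18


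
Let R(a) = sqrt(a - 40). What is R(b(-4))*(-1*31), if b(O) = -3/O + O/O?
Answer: -93*I*sqrt(17)/2 ≈ -191.72*I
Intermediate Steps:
b(O) = 1 - 3/O (b(O) = -3/O + 1 = 1 - 3/O)
R(a) = sqrt(-40 + a)
R(b(-4))*(-1*31) = sqrt(-40 + (-3 - 4)/(-4))*(-1*31) = sqrt(-40 - 1/4*(-7))*(-31) = sqrt(-40 + 7/4)*(-31) = sqrt(-153/4)*(-31) = (3*I*sqrt(17)/2)*(-31) = -93*I*sqrt(17)/2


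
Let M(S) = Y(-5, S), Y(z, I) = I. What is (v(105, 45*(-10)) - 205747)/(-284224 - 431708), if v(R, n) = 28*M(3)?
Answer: 205663/715932 ≈ 0.28727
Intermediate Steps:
M(S) = S
v(R, n) = 84 (v(R, n) = 28*3 = 84)
(v(105, 45*(-10)) - 205747)/(-284224 - 431708) = (84 - 205747)/(-284224 - 431708) = -205663/(-715932) = -205663*(-1/715932) = 205663/715932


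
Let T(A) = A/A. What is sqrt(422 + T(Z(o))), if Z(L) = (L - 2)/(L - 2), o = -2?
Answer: 3*sqrt(47) ≈ 20.567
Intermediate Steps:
Z(L) = 1 (Z(L) = (-2 + L)/(-2 + L) = 1)
T(A) = 1
sqrt(422 + T(Z(o))) = sqrt(422 + 1) = sqrt(423) = 3*sqrt(47)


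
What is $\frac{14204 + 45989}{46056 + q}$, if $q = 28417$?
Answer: $\frac{8599}{10639} \approx 0.80825$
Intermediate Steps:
$\frac{14204 + 45989}{46056 + q} = \frac{14204 + 45989}{46056 + 28417} = \frac{60193}{74473} = 60193 \cdot \frac{1}{74473} = \frac{8599}{10639}$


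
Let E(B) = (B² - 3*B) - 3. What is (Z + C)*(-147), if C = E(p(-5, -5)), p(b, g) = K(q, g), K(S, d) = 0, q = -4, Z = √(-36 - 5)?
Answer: 441 - 147*I*√41 ≈ 441.0 - 941.26*I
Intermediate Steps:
Z = I*√41 (Z = √(-41) = I*√41 ≈ 6.4031*I)
p(b, g) = 0
E(B) = -3 + B² - 3*B
C = -3 (C = -3 + 0² - 3*0 = -3 + 0 + 0 = -3)
(Z + C)*(-147) = (I*√41 - 3)*(-147) = (-3 + I*√41)*(-147) = 441 - 147*I*√41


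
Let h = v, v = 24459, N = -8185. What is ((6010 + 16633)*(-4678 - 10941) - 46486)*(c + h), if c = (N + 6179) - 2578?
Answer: -7029936622125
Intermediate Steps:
c = -4584 (c = (-8185 + 6179) - 2578 = -2006 - 2578 = -4584)
h = 24459
((6010 + 16633)*(-4678 - 10941) - 46486)*(c + h) = ((6010 + 16633)*(-4678 - 10941) - 46486)*(-4584 + 24459) = (22643*(-15619) - 46486)*19875 = (-353661017 - 46486)*19875 = -353707503*19875 = -7029936622125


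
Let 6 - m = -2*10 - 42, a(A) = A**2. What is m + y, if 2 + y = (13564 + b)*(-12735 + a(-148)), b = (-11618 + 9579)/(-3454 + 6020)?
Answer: 319110572621/2566 ≈ 1.2436e+8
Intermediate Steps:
b = -2039/2566 ≈ -0.79462
y = 319110398133/2566 (y = -2 + (13564 - 2039/2566)*(-12735 + (-148)**2) = -2 + 34803185*(-12735 + 21904)/2566 = -2 + (34803185/2566)*9169 = -2 + 319110403265/2566 = 319110398133/2566 ≈ 1.2436e+8)
m = 68 (m = 6 - (-2*10 - 42) = 6 - (-20 - 42) = 6 - 1*(-62) = 6 + 62 = 68)
m + y = 68 + 319110398133/2566 = 319110572621/2566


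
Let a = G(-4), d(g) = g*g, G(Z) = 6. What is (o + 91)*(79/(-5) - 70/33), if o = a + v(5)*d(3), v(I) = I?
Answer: -419894/165 ≈ -2544.8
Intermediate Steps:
d(g) = g²
a = 6
o = 51 (o = 6 + 5*3² = 6 + 5*9 = 6 + 45 = 51)
(o + 91)*(79/(-5) - 70/33) = (51 + 91)*(79/(-5) - 70/33) = 142*(79*(-⅕) - 70*1/33) = 142*(-79/5 - 70/33) = 142*(-2957/165) = -419894/165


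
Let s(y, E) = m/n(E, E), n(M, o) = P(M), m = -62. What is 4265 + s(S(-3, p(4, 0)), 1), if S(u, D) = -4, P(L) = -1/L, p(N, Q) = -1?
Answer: 4327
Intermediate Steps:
n(M, o) = -1/M
s(y, E) = 62*E (s(y, E) = -62*(-E) = -(-62)*E = 62*E)
4265 + s(S(-3, p(4, 0)), 1) = 4265 + 62*1 = 4265 + 62 = 4327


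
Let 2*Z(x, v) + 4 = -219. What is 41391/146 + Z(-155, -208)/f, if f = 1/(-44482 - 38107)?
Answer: 9208957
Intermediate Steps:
Z(x, v) = -223/2 (Z(x, v) = -2 + (½)*(-219) = -2 - 219/2 = -223/2)
f = -1/82589 (f = 1/(-82589) = -1/82589 ≈ -1.2108e-5)
41391/146 + Z(-155, -208)/f = 41391/146 - 223/(2*(-1/82589)) = 41391*(1/146) - 223/2*(-82589) = 567/2 + 18417347/2 = 9208957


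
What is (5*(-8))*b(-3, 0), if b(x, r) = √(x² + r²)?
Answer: -120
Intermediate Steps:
b(x, r) = √(r² + x²)
(5*(-8))*b(-3, 0) = (5*(-8))*√(0² + (-3)²) = -40*√(0 + 9) = -40*√9 = -40*3 = -120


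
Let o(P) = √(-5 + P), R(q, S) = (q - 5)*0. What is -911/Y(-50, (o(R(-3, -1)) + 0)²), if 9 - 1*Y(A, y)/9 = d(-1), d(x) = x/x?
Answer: -911/72 ≈ -12.653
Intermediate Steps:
R(q, S) = 0 (R(q, S) = (-5 + q)*0 = 0)
d(x) = 1
Y(A, y) = 72 (Y(A, y) = 81 - 9*1 = 81 - 9 = 72)
-911/Y(-50, (o(R(-3, -1)) + 0)²) = -911/72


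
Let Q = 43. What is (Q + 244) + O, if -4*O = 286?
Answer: 431/2 ≈ 215.50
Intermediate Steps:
O = -143/2 (O = -1/4*286 = -143/2 ≈ -71.500)
(Q + 244) + O = (43 + 244) - 143/2 = 287 - 143/2 = 431/2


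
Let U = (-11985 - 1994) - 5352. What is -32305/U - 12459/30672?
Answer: 19231129/15203088 ≈ 1.2649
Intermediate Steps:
U = -19331 (U = -13979 - 5352 = -19331)
-32305/U - 12459/30672 = -32305/(-19331) - 12459/30672 = -32305*(-1/19331) - 12459*1/30672 = 2485/1487 - 4153/10224 = 19231129/15203088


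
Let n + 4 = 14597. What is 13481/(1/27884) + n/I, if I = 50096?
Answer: 18831297018177/50096 ≈ 3.7590e+8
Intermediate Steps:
n = 14593 (n = -4 + 14597 = 14593)
13481/(1/27884) + n/I = 13481/(1/27884) + 14593/50096 = 13481/(1/27884) + 14593*(1/50096) = 13481*27884 + 14593/50096 = 375904204 + 14593/50096 = 18831297018177/50096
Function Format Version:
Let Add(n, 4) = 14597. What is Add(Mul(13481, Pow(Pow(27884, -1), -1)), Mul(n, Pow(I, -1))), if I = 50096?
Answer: Rational(18831297018177, 50096) ≈ 3.7590e+8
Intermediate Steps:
n = 14593 (n = Add(-4, 14597) = 14593)
Add(Mul(13481, Pow(Pow(27884, -1), -1)), Mul(n, Pow(I, -1))) = Add(Mul(13481, Pow(Pow(27884, -1), -1)), Mul(14593, Pow(50096, -1))) = Add(Mul(13481, Pow(Rational(1, 27884), -1)), Mul(14593, Rational(1, 50096))) = Add(Mul(13481, 27884), Rational(14593, 50096)) = Add(375904204, Rational(14593, 50096)) = Rational(18831297018177, 50096)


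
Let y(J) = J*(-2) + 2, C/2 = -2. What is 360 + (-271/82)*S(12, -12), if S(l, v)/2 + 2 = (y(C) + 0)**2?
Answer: -11798/41 ≈ -287.76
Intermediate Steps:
C = -4 (C = 2*(-2) = -4)
y(J) = 2 - 2*J (y(J) = -2*J + 2 = 2 - 2*J)
S(l, v) = 196 (S(l, v) = -4 + 2*((2 - 2*(-4)) + 0)**2 = -4 + 2*((2 + 8) + 0)**2 = -4 + 2*(10 + 0)**2 = -4 + 2*10**2 = -4 + 2*100 = -4 + 200 = 196)
360 + (-271/82)*S(12, -12) = 360 - 271/82*196 = 360 - 26558/41 = -11798/41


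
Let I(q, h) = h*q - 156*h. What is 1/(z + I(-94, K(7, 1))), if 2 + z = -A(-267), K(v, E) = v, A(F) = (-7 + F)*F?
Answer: -1/74910 ≈ -1.3349e-5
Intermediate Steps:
A(F) = F*(-7 + F)
I(q, h) = -156*h + h*q
z = -73160 (z = -2 - (-267)*(-7 - 267) = -2 - (-267)*(-274) = -2 - 1*73158 = -2 - 73158 = -73160)
1/(z + I(-94, K(7, 1))) = 1/(-73160 + 7*(-156 - 94)) = 1/(-73160 + 7*(-250)) = 1/(-73160 - 1750) = 1/(-74910) = -1/74910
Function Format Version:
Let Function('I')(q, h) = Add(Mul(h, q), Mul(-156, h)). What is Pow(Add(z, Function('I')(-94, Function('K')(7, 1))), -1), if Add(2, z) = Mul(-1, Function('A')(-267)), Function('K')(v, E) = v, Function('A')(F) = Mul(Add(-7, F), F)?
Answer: Rational(-1, 74910) ≈ -1.3349e-5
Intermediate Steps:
Function('A')(F) = Mul(F, Add(-7, F))
Function('I')(q, h) = Add(Mul(-156, h), Mul(h, q))
z = -73160 (z = Add(-2, Mul(-1, Mul(-267, Add(-7, -267)))) = Add(-2, Mul(-1, Mul(-267, -274))) = Add(-2, Mul(-1, 73158)) = Add(-2, -73158) = -73160)
Pow(Add(z, Function('I')(-94, Function('K')(7, 1))), -1) = Pow(Add(-73160, Mul(7, Add(-156, -94))), -1) = Pow(Add(-73160, Mul(7, -250)), -1) = Pow(Add(-73160, -1750), -1) = Pow(-74910, -1) = Rational(-1, 74910)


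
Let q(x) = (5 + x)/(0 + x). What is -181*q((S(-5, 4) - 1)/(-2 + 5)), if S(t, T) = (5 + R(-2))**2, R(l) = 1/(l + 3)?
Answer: -1810/7 ≈ -258.57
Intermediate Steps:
R(l) = 1/(3 + l)
S(t, T) = 36 (S(t, T) = (5 + 1/(3 - 2))**2 = (5 + 1/1)**2 = (5 + 1)**2 = 6**2 = 36)
q(x) = (5 + x)/x
-181*q((S(-5, 4) - 1)/(-2 + 5)) = -181*(5 + (36 - 1)/(-2 + 5))/((36 - 1)/(-2 + 5)) = -181*(5 + 35/3)/(35/3) = -181*(5 + 35*(1/3))/(35*(1/3)) = -181*(5 + 35/3)/35/3 = -543*50/(35*3) = -181*10/7 = -1810/7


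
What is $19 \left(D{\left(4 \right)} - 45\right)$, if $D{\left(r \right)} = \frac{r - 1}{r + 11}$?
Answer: $- \frac{4256}{5} \approx -851.2$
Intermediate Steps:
$D{\left(r \right)} = \frac{-1 + r}{11 + r}$
$19 \left(D{\left(4 \right)} - 45\right) = 19 \left(\frac{-1 + 4}{11 + 4} - 45\right) = 19 \left(\frac{1}{15} \cdot 3 - 45\right) = 19 \left(\frac{1}{5} - 45\right) = 19 \left(- \frac{224}{5}\right) = - \frac{4256}{5}$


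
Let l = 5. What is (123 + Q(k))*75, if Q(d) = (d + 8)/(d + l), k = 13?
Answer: 18625/2 ≈ 9312.5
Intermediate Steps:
Q(d) = (8 + d)/(5 + d) (Q(d) = (d + 8)/(d + 5) = (8 + d)/(5 + d))
(123 + Q(k))*75 = (123 + (8 + 13)/(5 + 13))*75 = (123 + 21/18)*75 = (123 + (1/18)*21)*75 = (123 + 7/6)*75 = (745/6)*75 = 18625/2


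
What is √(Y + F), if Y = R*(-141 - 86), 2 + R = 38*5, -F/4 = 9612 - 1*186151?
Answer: 6*√18430 ≈ 814.54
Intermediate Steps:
F = 706156 (F = -4*(9612 - 1*186151) = -4*(9612 - 186151) = -4*(-176539) = 706156)
R = 188 (R = -2 + 38*5 = -2 + 190 = 188)
Y = -42676 (Y = 188*(-141 - 86) = 188*(-227) = -42676)
√(Y + F) = √(-42676 + 706156) = √663480 = 6*√18430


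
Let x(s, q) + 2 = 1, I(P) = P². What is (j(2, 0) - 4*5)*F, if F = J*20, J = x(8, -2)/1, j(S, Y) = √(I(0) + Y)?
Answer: 400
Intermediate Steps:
x(s, q) = -1 (x(s, q) = -2 + 1 = -1)
j(S, Y) = √Y (j(S, Y) = √(0² + Y) = √(0 + Y) = √Y)
J = -1 (J = -1/1 = -1*1 = -1)
F = -20 (F = -1*20 = -20)
(j(2, 0) - 4*5)*F = (√0 - 4*5)*(-20) = (0 - 20)*(-20) = -20*(-20) = 400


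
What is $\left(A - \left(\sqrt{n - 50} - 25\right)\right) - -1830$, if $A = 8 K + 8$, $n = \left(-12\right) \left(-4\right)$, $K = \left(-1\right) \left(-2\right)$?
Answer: $1879 - i \sqrt{2} \approx 1879.0 - 1.4142 i$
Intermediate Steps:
$K = 2$
$n = 48$
$A = 24$ ($A = 8 \cdot 2 + 8 = 16 + 8 = 24$)
$\left(A - \left(\sqrt{n - 50} - 25\right)\right) - -1830 = \left(24 - \left(\sqrt{48 - 50} - 25\right)\right) - -1830 = \left(24 - \left(\sqrt{-2} - 25\right)\right) + 1830 = \left(24 - \left(i \sqrt{2} - 25\right)\right) + 1830 = \left(24 - \left(-25 + i \sqrt{2}\right)\right) + 1830 = \left(24 + \left(25 - i \sqrt{2}\right)\right) + 1830 = \left(49 - i \sqrt{2}\right) + 1830 = 1879 - i \sqrt{2}$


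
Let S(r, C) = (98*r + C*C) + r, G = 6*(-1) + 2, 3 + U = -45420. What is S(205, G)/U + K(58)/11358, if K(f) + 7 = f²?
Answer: -8689703/57323826 ≈ -0.15159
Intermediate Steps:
U = -45423 (U = -3 - 45420 = -45423)
G = -4 (G = -6 + 2 = -4)
S(r, C) = C² + 99*r (S(r, C) = (98*r + C²) + r = (C² + 98*r) + r = C² + 99*r)
K(f) = -7 + f²
S(205, G)/U + K(58)/11358 = ((-4)² + 99*205)/(-45423) + (-7 + 58²)/11358 = (16 + 20295)*(-1/45423) + (-7 + 3364)*(1/11358) = 20311*(-1/45423) + 3357*(1/11358) = -20311/45423 + 373/1262 = -8689703/57323826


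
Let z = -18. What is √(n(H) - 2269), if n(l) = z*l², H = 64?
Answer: I*√75997 ≈ 275.68*I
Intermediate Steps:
n(l) = -18*l²
√(n(H) - 2269) = √(-18*64² - 2269) = √(-18*4096 - 2269) = √(-73728 - 2269) = √(-75997) = I*√75997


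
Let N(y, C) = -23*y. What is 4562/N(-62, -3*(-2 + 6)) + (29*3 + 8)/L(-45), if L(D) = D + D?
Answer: 27511/12834 ≈ 2.1436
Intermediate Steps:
L(D) = 2*D
4562/N(-62, -3*(-2 + 6)) + (29*3 + 8)/L(-45) = 4562/((-23*(-62))) + (29*3 + 8)/((2*(-45))) = 4562/1426 + (87 + 8)/(-90) = 4562*(1/1426) + 95*(-1/90) = 2281/713 - 19/18 = 27511/12834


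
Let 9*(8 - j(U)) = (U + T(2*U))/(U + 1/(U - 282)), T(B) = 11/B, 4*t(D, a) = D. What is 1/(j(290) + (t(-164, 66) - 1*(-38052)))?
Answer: 3028905/115155602773 ≈ 2.6303e-5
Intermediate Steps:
t(D, a) = D/4
j(U) = 8 - (U + 11/(2*U))/(9*(U + 1/(-282 + U))) (j(U) = 8 - (U + 11/((2*U)))/(9*(U + 1/(U - 282))) = 8 - (U + 11*(1/(2*U)))/(9*(U + 1/(-282 + U))) = 8 - (U + 11/(2*U))/(9*(U + 1/(-282 + U))))
1/(j(290) + (t(-164, 66) - 1*(-38052))) = 1/((1/18)*(3102 + 290*(133 - 40044*290 + 142*290**2))/(290*(1 + 290**2 - 282*290)) + ((1/4)*(-164) - 1*(-38052))) = 1/((1/18)*(1/290)*(3102 + 290*(133 - 11612760 + 142*84100))/(1 + 84100 - 81780) + (-41 + 38052)) = 1/((1/18)*(1/290)*(3102 + 290*(133 - 11612760 + 11942200))/2321 + 38011) = 1/((1/18)*(1/290)*(1/2321)*(3102 + 290*329573) + 38011) = 1/((1/18)*(1/290)*(1/2321)*(3102 + 95576170) + 38011) = 1/((1/18)*(1/290)*(1/2321)*95579272 + 38011) = 1/(23894818/3028905 + 38011) = 1/(115155602773/3028905) = 3028905/115155602773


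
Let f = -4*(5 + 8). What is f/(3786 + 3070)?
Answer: -13/1714 ≈ -0.0075846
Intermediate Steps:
f = -52 (f = -4*13 = -52)
f/(3786 + 3070) = -52/(3786 + 3070) = -52/6856 = -52*1/6856 = -13/1714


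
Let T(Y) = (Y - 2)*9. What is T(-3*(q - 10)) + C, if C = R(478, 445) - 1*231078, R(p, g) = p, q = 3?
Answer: -230429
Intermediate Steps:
T(Y) = -18 + 9*Y (T(Y) = (-2 + Y)*9 = -18 + 9*Y)
C = -230600 (C = 478 - 1*231078 = 478 - 231078 = -230600)
T(-3*(q - 10)) + C = (-18 + 9*(-3*(3 - 10))) - 230600 = (-18 + 9*(-3*(-7))) - 230600 = (-18 + 9*21) - 230600 = (-18 + 189) - 230600 = 171 - 230600 = -230429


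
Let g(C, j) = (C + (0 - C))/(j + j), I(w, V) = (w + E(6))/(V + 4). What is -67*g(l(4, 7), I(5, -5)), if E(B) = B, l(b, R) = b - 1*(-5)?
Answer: 0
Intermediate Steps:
l(b, R) = 5 + b (l(b, R) = b + 5 = 5 + b)
I(w, V) = (6 + w)/(4 + V) (I(w, V) = (w + 6)/(V + 4) = (6 + w)/(4 + V))
g(C, j) = 0 (g(C, j) = (C - C)/((2*j)) = 0*(1/(2*j)) = 0)
-67*g(l(4, 7), I(5, -5)) = -67*0 = 0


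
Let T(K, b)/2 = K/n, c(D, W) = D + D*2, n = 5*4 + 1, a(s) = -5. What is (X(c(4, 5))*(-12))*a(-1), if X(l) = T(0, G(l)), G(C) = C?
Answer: 0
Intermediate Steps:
n = 21 (n = 20 + 1 = 21)
c(D, W) = 3*D (c(D, W) = D + 2*D = 3*D)
T(K, b) = 2*K/21 (T(K, b) = 2*(K/21) = 2*K/21)
X(l) = 0 (X(l) = (2/21)*0 = 0)
(X(c(4, 5))*(-12))*a(-1) = (0*(-12))*(-5) = 0*(-5) = 0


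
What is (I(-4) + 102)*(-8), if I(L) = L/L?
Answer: -824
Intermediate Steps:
I(L) = 1
(I(-4) + 102)*(-8) = (1 + 102)*(-8) = 103*(-8) = -824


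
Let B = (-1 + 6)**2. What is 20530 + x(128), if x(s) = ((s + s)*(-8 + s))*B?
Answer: 788530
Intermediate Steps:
B = 25 (B = 5**2 = 25)
x(s) = 50*s*(-8 + s) (x(s) = ((s + s)*(-8 + s))*25 = ((2*s)*(-8 + s))*25 = (2*s*(-8 + s))*25 = 50*s*(-8 + s))
20530 + x(128) = 20530 + 50*128*(-8 + 128) = 20530 + 50*128*120 = 20530 + 768000 = 788530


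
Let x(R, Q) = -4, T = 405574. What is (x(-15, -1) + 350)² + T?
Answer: 525290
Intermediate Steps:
(x(-15, -1) + 350)² + T = (-4 + 350)² + 405574 = 346² + 405574 = 119716 + 405574 = 525290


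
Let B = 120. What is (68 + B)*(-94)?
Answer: -17672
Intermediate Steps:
(68 + B)*(-94) = (68 + 120)*(-94) = 188*(-94) = -17672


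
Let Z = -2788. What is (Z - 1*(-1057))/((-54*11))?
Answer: 577/198 ≈ 2.9141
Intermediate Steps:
(Z - 1*(-1057))/((-54*11)) = (-2788 - 1*(-1057))/((-54*11)) = (-2788 + 1057)/(-594) = -1731*(-1/594) = 577/198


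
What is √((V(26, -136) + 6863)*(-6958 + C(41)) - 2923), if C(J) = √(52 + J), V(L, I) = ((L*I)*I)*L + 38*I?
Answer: √(-87009730301 + 12504991*√93) ≈ 2.9477e+5*I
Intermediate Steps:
V(L, I) = 38*I + I²*L² (V(L, I) = ((I*L)*I)*L + 38*I = (L*I²)*L + 38*I = I²*L² + 38*I = 38*I + I²*L²)
√((V(26, -136) + 6863)*(-6958 + C(41)) - 2923) = √((-136*(38 - 136*26²) + 6863)*(-6958 + √(52 + 41)) - 2923) = √((-136*(38 - 136*676) + 6863)*(-6958 + √93) - 2923) = √((-136*(38 - 91936) + 6863)*(-6958 + √93) - 2923) = √((-136*(-91898) + 6863)*(-6958 + √93) - 2923) = √((12498128 + 6863)*(-6958 + √93) - 2923) = √(12504991*(-6958 + √93) - 2923) = √((-87009727378 + 12504991*√93) - 2923) = √(-87009730301 + 12504991*√93)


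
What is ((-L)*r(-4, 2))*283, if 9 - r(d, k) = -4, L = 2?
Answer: -7358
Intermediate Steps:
r(d, k) = 13 (r(d, k) = 9 - 1*(-4) = 9 + 4 = 13)
((-L)*r(-4, 2))*283 = (-1*2*13)*283 = -2*13*283 = -26*283 = -7358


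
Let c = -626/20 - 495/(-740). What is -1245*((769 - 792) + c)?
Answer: 9882063/148 ≈ 66771.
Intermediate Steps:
c = -22667/740 (c = -626*1/20 - 495*(-1/740) = -313/10 + 99/148 = -22667/740 ≈ -30.631)
-1245*((769 - 792) + c) = -1245*((769 - 792) - 22667/740) = -1245*(-23 - 22667/740) = -1245*(-39687/740) = 9882063/148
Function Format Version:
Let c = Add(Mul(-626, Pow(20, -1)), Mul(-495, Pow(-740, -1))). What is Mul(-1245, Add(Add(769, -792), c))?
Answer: Rational(9882063, 148) ≈ 66771.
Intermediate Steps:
c = Rational(-22667, 740) (c = Add(Mul(-626, Rational(1, 20)), Mul(-495, Rational(-1, 740))) = Add(Rational(-313, 10), Rational(99, 148)) = Rational(-22667, 740) ≈ -30.631)
Mul(-1245, Add(Add(769, -792), c)) = Mul(-1245, Add(Add(769, -792), Rational(-22667, 740))) = Mul(-1245, Add(-23, Rational(-22667, 740))) = Mul(-1245, Rational(-39687, 740)) = Rational(9882063, 148)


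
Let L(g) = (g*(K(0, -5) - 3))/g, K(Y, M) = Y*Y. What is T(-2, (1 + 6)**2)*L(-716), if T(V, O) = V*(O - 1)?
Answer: 288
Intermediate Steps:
K(Y, M) = Y**2
T(V, O) = V*(-1 + O)
L(g) = -3 (L(g) = (g*(0**2 - 3))/g = (g*(0 - 3))/g = (g*(-3))/g = (-3*g)/g = -3)
T(-2, (1 + 6)**2)*L(-716) = -2*(-1 + (1 + 6)**2)*(-3) = -2*(-1 + 7**2)*(-3) = -2*(-1 + 49)*(-3) = -2*48*(-3) = -96*(-3) = 288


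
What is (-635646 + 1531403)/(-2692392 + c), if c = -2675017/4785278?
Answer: -4286446265446/12883846879993 ≈ -0.33270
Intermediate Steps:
c = -2675017/4785278 (c = -2675017*1/4785278 = -2675017/4785278 ≈ -0.55901)
(-635646 + 1531403)/(-2692392 + c) = (-635646 + 1531403)/(-2692392 - 2675017/4785278) = 895757/(-12883846879993/4785278) = 895757*(-4785278/12883846879993) = -4286446265446/12883846879993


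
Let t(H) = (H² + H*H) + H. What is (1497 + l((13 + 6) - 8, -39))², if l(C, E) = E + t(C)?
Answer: 2927521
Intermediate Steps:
t(H) = H + 2*H² (t(H) = (H² + H²) + H = 2*H² + H = H + 2*H²)
l(C, E) = E + C*(1 + 2*C)
(1497 + l((13 + 6) - 8, -39))² = (1497 + (-39 + ((13 + 6) - 8)*(1 + 2*((13 + 6) - 8))))² = (1497 + (-39 + (19 - 8)*(1 + 2*(19 - 8))))² = (1497 + (-39 + 11*(1 + 2*11)))² = (1497 + (-39 + 11*(1 + 22)))² = (1497 + (-39 + 11*23))² = (1497 + (-39 + 253))² = (1497 + 214)² = 1711² = 2927521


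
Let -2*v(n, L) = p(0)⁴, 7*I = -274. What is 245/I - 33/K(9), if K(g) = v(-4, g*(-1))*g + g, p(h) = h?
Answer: -8159/822 ≈ -9.9258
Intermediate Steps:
I = -274/7 (I = (⅐)*(-274) = -274/7 ≈ -39.143)
v(n, L) = 0 (v(n, L) = -½*0⁴ = -½*0 = 0)
K(g) = g (K(g) = 0*g + g = 0 + g = g)
245/I - 33/K(9) = 245/(-274/7) - 33/9 = 245*(-7/274) - 33*⅑ = -1715/274 - 11/3 = -8159/822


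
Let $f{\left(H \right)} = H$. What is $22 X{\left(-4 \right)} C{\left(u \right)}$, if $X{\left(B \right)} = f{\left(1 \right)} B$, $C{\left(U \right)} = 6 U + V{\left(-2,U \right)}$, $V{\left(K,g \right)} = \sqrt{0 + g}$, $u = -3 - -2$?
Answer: $528 - 88 i \approx 528.0 - 88.0 i$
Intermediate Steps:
$u = -1$ ($u = -3 + 2 = -1$)
$V{\left(K,g \right)} = \sqrt{g}$
$C{\left(U \right)} = \sqrt{U} + 6 U$ ($C{\left(U \right)} = 6 U + \sqrt{U} = \sqrt{U} + 6 U$)
$X{\left(B \right)} = B$ ($X{\left(B \right)} = 1 B = B$)
$22 X{\left(-4 \right)} C{\left(u \right)} = 22 \left(-4\right) \left(\sqrt{-1} + 6 \left(-1\right)\right) = - 88 \left(i - 6\right) = - 88 \left(-6 + i\right) = 528 - 88 i$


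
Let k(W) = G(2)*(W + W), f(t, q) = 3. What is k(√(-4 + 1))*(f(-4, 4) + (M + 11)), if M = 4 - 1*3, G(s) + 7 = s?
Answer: -150*I*√3 ≈ -259.81*I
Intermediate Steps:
G(s) = -7 + s
k(W) = -10*W (k(W) = (-7 + 2)*(W + W) = -10*W)
M = 1 (M = 4 - 3 = 1)
k(√(-4 + 1))*(f(-4, 4) + (M + 11)) = (-10*√(-4 + 1))*(3 + (1 + 11)) = (-10*I*√3)*(3 + 12) = -10*I*√3*15 = -150*I*√3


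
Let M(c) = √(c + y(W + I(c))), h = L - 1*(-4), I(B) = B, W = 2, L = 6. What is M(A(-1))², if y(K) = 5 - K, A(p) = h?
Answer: 3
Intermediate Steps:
h = 10 (h = 6 - 1*(-4) = 6 + 4 = 10)
A(p) = 10
M(c) = √3 (M(c) = √(c + (5 - (2 + c))) = √(c + (5 + (-2 - c))) = √(c + (3 - c)) = √3)
M(A(-1))² = (√3)² = 3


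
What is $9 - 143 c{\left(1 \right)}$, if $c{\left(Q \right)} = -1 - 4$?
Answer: $724$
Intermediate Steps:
$c{\left(Q \right)} = -5$
$9 - 143 c{\left(1 \right)} = 9 - -715 = 9 + 715 = 724$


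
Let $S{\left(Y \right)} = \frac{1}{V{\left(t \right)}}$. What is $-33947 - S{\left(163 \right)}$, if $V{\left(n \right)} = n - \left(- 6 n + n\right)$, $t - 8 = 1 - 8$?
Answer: $- \frac{203683}{6} \approx -33947.0$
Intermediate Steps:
$t = 1$ ($t = 8 + \left(1 - 8\right) = 8 - 7 = 1$)
$V{\left(n \right)} = 6 n$ ($V{\left(n \right)} = n - - 5 n = n + 5 n = 6 n$)
$S{\left(Y \right)} = \frac{1}{6}$ ($S{\left(Y \right)} = \frac{1}{6 \cdot 1} = \frac{1}{6}$)
$-33947 - S{\left(163 \right)} = -33947 - \frac{1}{6} = - \frac{203683}{6}$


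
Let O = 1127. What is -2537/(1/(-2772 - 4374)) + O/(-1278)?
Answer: 23169374629/1278 ≈ 1.8129e+7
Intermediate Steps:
-2537/(1/(-2772 - 4374)) + O/(-1278) = -2537/(1/(-2772 - 4374)) + 1127/(-1278) = -2537/(1/(-7146)) + 1127*(-1/1278) = -2537/(-1/7146) - 1127/1278 = -2537*(-7146) - 1127/1278 = 18129402 - 1127/1278 = 23169374629/1278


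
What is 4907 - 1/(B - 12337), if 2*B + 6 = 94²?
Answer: 38873255/7922 ≈ 4907.0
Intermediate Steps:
B = 4415 (B = -3 + (½)*94² = -3 + (½)*8836 = -3 + 4418 = 4415)
4907 - 1/(B - 12337) = 4907 - 1/(4415 - 12337) = 4907 - 1/(-7922) = 4907 - 1*(-1/7922) = 4907 + 1/7922 = 38873255/7922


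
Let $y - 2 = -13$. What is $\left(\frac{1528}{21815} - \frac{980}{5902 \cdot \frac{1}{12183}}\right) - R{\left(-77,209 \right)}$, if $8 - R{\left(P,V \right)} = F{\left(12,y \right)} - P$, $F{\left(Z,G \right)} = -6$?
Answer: $- \frac{126168149827}{64376065} \approx -1959.9$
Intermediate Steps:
$y = -11$ ($y = 2 - 13 = -11$)
$R{\left(P,V \right)} = 14 + P$ ($R{\left(P,V \right)} = 8 - \left(-6 - P\right) = 8 + \left(6 + P\right) = 14 + P$)
$\left(\frac{1528}{21815} - \frac{980}{5902 \cdot \frac{1}{12183}}\right) - R{\left(-77,209 \right)} = \left(\frac{1528}{21815} - \frac{980}{5902 \cdot \frac{1}{12183}}\right) - \left(14 - 77\right) = \left(1528 \cdot \frac{1}{21815} - \frac{980}{5902 \cdot \frac{1}{12183}}\right) - -63 = \left(\frac{1528}{21815} - \frac{980}{\frac{5902}{12183}}\right) + 63 = \left(\frac{1528}{21815} - \frac{5969670}{2951}\right) + 63 = - \frac{130223841922}{64376065} + 63 = - \frac{126168149827}{64376065}$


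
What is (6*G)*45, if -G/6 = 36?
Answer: -58320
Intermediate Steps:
G = -216 (G = -6*36 = -216)
(6*G)*45 = (6*(-216))*45 = -1296*45 = -58320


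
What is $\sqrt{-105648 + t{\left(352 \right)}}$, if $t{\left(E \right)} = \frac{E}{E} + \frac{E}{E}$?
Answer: $i \sqrt{105646} \approx 325.03 i$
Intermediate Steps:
$t{\left(E \right)} = 2$ ($t{\left(E \right)} = 1 + 1 = 2$)
$\sqrt{-105648 + t{\left(352 \right)}} = \sqrt{-105648 + 2} = \sqrt{-105646} = i \sqrt{105646}$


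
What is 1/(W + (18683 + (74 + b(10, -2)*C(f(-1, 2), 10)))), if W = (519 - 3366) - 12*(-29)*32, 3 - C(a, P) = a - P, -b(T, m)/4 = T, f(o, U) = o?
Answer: 1/26486 ≈ 3.7756e-5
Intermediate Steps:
b(T, m) = -4*T
C(a, P) = 3 + P - a (C(a, P) = 3 - (a - P) = 3 + (P - a) = 3 + P - a)
W = 8289 (W = -2847 + 348*32 = -2847 + 11136 = 8289)
1/(W + (18683 + (74 + b(10, -2)*C(f(-1, 2), 10)))) = 1/(8289 + (18683 + (74 + (-4*10)*(3 + 10 - 1*(-1))))) = 1/(8289 + (18683 + (74 - 40*(3 + 10 + 1)))) = 1/(8289 + (18683 + (74 - 40*14))) = 1/(8289 + (18683 + (74 - 560))) = 1/(8289 + (18683 - 486)) = 1/(8289 + 18197) = 1/26486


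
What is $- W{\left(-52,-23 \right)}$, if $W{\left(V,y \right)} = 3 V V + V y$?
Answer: $-9308$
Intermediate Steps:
$W{\left(V,y \right)} = 3 V^{2} + V y$
$- W{\left(-52,-23 \right)} = - \left(-52\right) \left(-23 + 3 \left(-52\right)\right) = - \left(-52\right) \left(-23 - 156\right) = - \left(-52\right) \left(-179\right) = \left(-1\right) 9308 = -9308$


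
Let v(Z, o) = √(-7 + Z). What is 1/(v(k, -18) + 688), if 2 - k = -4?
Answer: 688/473345 - I/473345 ≈ 0.0014535 - 2.1126e-6*I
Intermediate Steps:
k = 6 (k = 2 - 1*(-4) = 2 + 4 = 6)
1/(v(k, -18) + 688) = 1/(√(-7 + 6) + 688) = 1/(√(-1) + 688) = 1/(I + 688) = 1/(688 + I) = (688 - I)/473345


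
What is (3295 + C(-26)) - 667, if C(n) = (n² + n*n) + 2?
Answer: 3982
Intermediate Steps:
C(n) = 2 + 2*n² (C(n) = (n² + n²) + 2 = 2*n² + 2 = 2 + 2*n²)
(3295 + C(-26)) - 667 = (3295 + (2 + 2*(-26)²)) - 667 = (3295 + (2 + 2*676)) - 667 = (3295 + (2 + 1352)) - 667 = (3295 + 1354) - 667 = 4649 - 667 = 3982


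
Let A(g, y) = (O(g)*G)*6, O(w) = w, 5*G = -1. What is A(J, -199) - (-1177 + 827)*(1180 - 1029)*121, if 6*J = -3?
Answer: 31974253/5 ≈ 6.3948e+6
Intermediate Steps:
G = -1/5 (G = (1/5)*(-1) = -1/5 ≈ -0.20000)
J = -1/2 (J = (1/6)*(-3) = -1/2 ≈ -0.50000)
A(g, y) = -6*g/5 (A(g, y) = (g*(-1/5))*6 = -g/5*6 = -6*g/5)
A(J, -199) - (-1177 + 827)*(1180 - 1029)*121 = -6/5*(-1/2) - (-1177 + 827)*(1180 - 1029)*121 = 3/5 - (-350*151)*121 = 3/5 - (-52850)*121 = 3/5 - 1*(-6394850) = 3/5 + 6394850 = 31974253/5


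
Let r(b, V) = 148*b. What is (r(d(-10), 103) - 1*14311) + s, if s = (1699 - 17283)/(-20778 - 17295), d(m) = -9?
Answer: -595560355/38073 ≈ -15643.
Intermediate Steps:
s = 15584/38073 (s = -15584/(-38073) = -15584*(-1/38073) = 15584/38073 ≈ 0.40932)
(r(d(-10), 103) - 1*14311) + s = (148*(-9) - 1*14311) + 15584/38073 = (-1332 - 14311) + 15584/38073 = -15643 + 15584/38073 = -595560355/38073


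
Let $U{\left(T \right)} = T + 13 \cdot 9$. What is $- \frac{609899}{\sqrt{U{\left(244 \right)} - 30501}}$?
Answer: $\frac{609899 i \sqrt{7535}}{15070} \approx 3513.1 i$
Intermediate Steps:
$U{\left(T \right)} = 117 + T$ ($U{\left(T \right)} = T + 117 = 117 + T$)
$- \frac{609899}{\sqrt{U{\left(244 \right)} - 30501}} = - \frac{609899}{\sqrt{\left(117 + 244\right) - 30501}} = - \frac{609899}{\sqrt{361 - 30501}} = - \frac{609899}{\sqrt{-30140}} = - \frac{609899}{2 i \sqrt{7535}} = - 609899 \left(- \frac{i \sqrt{7535}}{15070}\right) = \frac{609899 i \sqrt{7535}}{15070}$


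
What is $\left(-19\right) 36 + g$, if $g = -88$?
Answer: $-772$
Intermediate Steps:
$\left(-19\right) 36 + g = \left(-19\right) 36 - 88 = -684 - 88 = -772$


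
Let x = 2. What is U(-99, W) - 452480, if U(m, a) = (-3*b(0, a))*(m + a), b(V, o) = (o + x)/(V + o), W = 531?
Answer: -26773072/59 ≈ -4.5378e+5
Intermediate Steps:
b(V, o) = (2 + o)/(V + o) (b(V, o) = (o + 2)/(V + o) = (2 + o)/(V + o))
U(m, a) = -3*(2 + a)*(a + m)/a (U(m, a) = (-3*(2 + a)/(0 + a))*(m + a) = (-3*(2 + a)/a)*(a + m) = -3*(2 + a)*(a + m)/a)
U(-99, W) - 452480 = -3*(2 + 531)*(531 - 99)/531 - 452480 = -3*1/531*533*432 - 452480 = -76752/59 - 452480 = -26773072/59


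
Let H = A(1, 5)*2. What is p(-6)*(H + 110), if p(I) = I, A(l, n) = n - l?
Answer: -708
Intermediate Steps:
H = 8 (H = (5 - 1*1)*2 = (5 - 1)*2 = 4*2 = 8)
p(-6)*(H + 110) = -6*(8 + 110) = -6*118 = -708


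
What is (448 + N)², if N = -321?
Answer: 16129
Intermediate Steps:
(448 + N)² = (448 - 321)² = 127² = 16129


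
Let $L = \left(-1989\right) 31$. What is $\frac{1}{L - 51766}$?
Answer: $- \frac{1}{113425} \approx -8.8164 \cdot 10^{-6}$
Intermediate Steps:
$L = -61659$
$\frac{1}{L - 51766} = \frac{1}{-61659 - 51766} = \frac{1}{-113425} = - \frac{1}{113425}$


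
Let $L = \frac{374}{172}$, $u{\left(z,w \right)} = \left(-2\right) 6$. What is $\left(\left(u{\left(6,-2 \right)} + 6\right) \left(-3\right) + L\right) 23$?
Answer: $\frac{39905}{86} \approx 464.01$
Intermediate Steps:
$u{\left(z,w \right)} = -12$
$L = \frac{187}{86}$ ($L = 374 \cdot \frac{1}{172} = \frac{187}{86} \approx 2.1744$)
$\left(\left(u{\left(6,-2 \right)} + 6\right) \left(-3\right) + L\right) 23 = \left(\left(-12 + 6\right) \left(-3\right) + \frac{187}{86}\right) 23 = \left(\left(-6\right) \left(-3\right) + \frac{187}{86}\right) 23 = \left(18 + \frac{187}{86}\right) 23 = \frac{1735}{86} \cdot 23 = \frac{39905}{86}$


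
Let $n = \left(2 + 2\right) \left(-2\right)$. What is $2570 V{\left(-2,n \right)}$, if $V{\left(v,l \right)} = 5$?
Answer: $12850$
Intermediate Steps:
$n = -8$ ($n = 4 \left(-2\right) = -8$)
$2570 V{\left(-2,n \right)} = 2570 \cdot 5 = 12850$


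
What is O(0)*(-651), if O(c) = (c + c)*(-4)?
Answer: 0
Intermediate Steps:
O(c) = -8*c (O(c) = (2*c)*(-4) = -8*c)
O(0)*(-651) = -8*0*(-651) = 0*(-651) = 0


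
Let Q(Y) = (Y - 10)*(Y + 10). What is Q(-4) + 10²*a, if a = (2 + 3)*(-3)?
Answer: -1584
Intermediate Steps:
a = -15 (a = 5*(-3) = -15)
Q(Y) = (-10 + Y)*(10 + Y)
Q(-4) + 10²*a = (-100 + (-4)²) + 10²*(-15) = (-100 + 16) + 100*(-15) = -84 - 1500 = -1584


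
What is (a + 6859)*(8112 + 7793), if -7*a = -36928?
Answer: 1350986605/7 ≈ 1.9300e+8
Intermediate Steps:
a = 36928/7 (a = -⅐*(-36928) = 36928/7 ≈ 5275.4)
(a + 6859)*(8112 + 7793) = (36928/7 + 6859)*(8112 + 7793) = (84941/7)*15905 = 1350986605/7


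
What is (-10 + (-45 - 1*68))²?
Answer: 15129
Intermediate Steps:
(-10 + (-45 - 1*68))² = (-10 + (-45 - 68))² = (-10 - 113)² = (-123)² = 15129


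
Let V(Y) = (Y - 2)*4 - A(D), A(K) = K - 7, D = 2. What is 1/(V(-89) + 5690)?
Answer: 1/5331 ≈ 0.00018758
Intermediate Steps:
A(K) = -7 + K
V(Y) = -3 + 4*Y (V(Y) = (Y - 2)*4 - (-7 + 2) = (-2 + Y)*4 - 1*(-5) = (-8 + 4*Y) + 5 = -3 + 4*Y)
1/(V(-89) + 5690) = 1/((-3 + 4*(-89)) + 5690) = 1/((-3 - 356) + 5690) = 1/(-359 + 5690) = 1/5331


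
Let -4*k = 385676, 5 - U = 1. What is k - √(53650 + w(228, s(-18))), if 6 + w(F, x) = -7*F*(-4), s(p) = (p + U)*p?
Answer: -96419 - 2*√15007 ≈ -96664.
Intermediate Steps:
U = 4 (U = 5 - 1*1 = 5 - 1 = 4)
k = -96419 (k = -¼*385676 = -96419)
s(p) = p*(4 + p) (s(p) = (p + 4)*p = (4 + p)*p = p*(4 + p))
w(F, x) = -6 + 28*F (w(F, x) = -6 - 7*F*(-4) = -6 + 28*F)
k - √(53650 + w(228, s(-18))) = -96419 - √(53650 + (-6 + 28*228)) = -96419 - √(53650 + (-6 + 6384)) = -96419 - √(53650 + 6378) = -96419 - √60028 = -96419 - 2*√15007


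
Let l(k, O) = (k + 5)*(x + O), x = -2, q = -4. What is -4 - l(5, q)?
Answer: 56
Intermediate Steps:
l(k, O) = (-2 + O)*(5 + k) (l(k, O) = (k + 5)*(-2 + O) = (5 + k)*(-2 + O) = (-2 + O)*(5 + k))
-4 - l(5, q) = -4 - (-10 - 2*5 + 5*(-4) - 4*5) = -4 - (-10 - 10 - 20 - 20) = -4 - 1*(-60) = -4 + 60 = 56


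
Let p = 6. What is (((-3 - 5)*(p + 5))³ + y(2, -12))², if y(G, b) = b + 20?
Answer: 464393183296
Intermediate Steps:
y(G, b) = 20 + b
(((-3 - 5)*(p + 5))³ + y(2, -12))² = (((-3 - 5)*(6 + 5))³ + (20 - 12))² = ((-8*11)³ + 8)² = ((-88)³ + 8)² = (-681472 + 8)² = (-681464)² = 464393183296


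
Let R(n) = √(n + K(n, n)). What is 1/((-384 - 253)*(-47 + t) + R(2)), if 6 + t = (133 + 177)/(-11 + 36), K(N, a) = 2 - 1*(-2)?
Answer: 646555/16721334571 - 25*√6/16721334571 ≈ 3.8663e-5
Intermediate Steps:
K(N, a) = 4 (K(N, a) = 2 + 2 = 4)
t = 32/5 (t = -6 + (133 + 177)/(-11 + 36) = -6 + 310/25 = -6 + 310*(1/25) = -6 + 62/5 = 32/5 ≈ 6.4000)
R(n) = √(4 + n) (R(n) = √(n + 4) = √(4 + n))
1/((-384 - 253)*(-47 + t) + R(2)) = 1/((-384 - 253)*(-47 + 32/5) + √(4 + 2)) = 1/(-637*(-203/5) + √6) = 1/(129311/5 + √6)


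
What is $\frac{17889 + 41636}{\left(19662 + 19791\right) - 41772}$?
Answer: $- \frac{59525}{2319} \approx -25.668$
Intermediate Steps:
$\frac{17889 + 41636}{\left(19662 + 19791\right) - 41772} = \frac{59525}{39453 - 41772} = \frac{59525}{-2319} = 59525 \left(- \frac{1}{2319}\right) = - \frac{59525}{2319}$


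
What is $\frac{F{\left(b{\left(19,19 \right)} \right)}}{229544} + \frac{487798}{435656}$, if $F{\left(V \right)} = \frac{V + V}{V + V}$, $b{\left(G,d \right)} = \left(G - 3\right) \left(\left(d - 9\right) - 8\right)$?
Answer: $\frac{13996442471}{12500277608} \approx 1.1197$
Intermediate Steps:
$b{\left(G,d \right)} = \left(-17 + d\right) \left(-3 + G\right)$ ($b{\left(G,d \right)} = \left(-3 + G\right) \left(\left(-9 + d\right) - 8\right) = \left(-3 + G\right) \left(-17 + d\right) = \left(-17 + d\right) \left(-3 + G\right)$)
$F{\left(V \right)} = 1$ ($F{\left(V \right)} = \frac{2 V}{2 V} = 2 V \frac{1}{2 V} = 1$)
$\frac{F{\left(b{\left(19,19 \right)} \right)}}{229544} + \frac{487798}{435656} = 1 \cdot \frac{1}{229544} + \frac{487798}{435656} = 1 \cdot \frac{1}{229544} + 487798 \cdot \frac{1}{435656} = \frac{1}{229544} + \frac{243899}{217828} = \frac{13996442471}{12500277608}$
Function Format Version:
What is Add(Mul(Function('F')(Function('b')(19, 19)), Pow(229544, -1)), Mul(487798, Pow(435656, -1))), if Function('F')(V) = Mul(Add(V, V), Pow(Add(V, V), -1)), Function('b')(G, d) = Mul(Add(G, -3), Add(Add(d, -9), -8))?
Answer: Rational(13996442471, 12500277608) ≈ 1.1197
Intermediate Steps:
Function('b')(G, d) = Mul(Add(-17, d), Add(-3, G)) (Function('b')(G, d) = Mul(Add(-3, G), Add(Add(-9, d), -8)) = Mul(Add(-3, G), Add(-17, d)) = Mul(Add(-17, d), Add(-3, G)))
Function('F')(V) = 1 (Function('F')(V) = Mul(Mul(2, V), Pow(Mul(2, V), -1)) = Mul(Mul(2, V), Mul(Rational(1, 2), Pow(V, -1))) = 1)
Add(Mul(Function('F')(Function('b')(19, 19)), Pow(229544, -1)), Mul(487798, Pow(435656, -1))) = Add(Mul(1, Pow(229544, -1)), Mul(487798, Pow(435656, -1))) = Add(Mul(1, Rational(1, 229544)), Mul(487798, Rational(1, 435656))) = Add(Rational(1, 229544), Rational(243899, 217828)) = Rational(13996442471, 12500277608)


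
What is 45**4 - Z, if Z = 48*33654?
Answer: 2485233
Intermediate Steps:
Z = 1615392
45**4 - Z = 45**4 - 1*1615392 = 4100625 - 1615392 = 2485233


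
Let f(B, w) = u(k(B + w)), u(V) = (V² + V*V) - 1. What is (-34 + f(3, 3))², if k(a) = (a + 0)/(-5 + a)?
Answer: 1369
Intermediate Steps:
k(a) = a/(-5 + a)
u(V) = -1 + 2*V² (u(V) = (V² + V²) - 1 = 2*V² - 1 = -1 + 2*V²)
f(B, w) = -1 + 2*(B + w)²/(-5 + B + w)² (f(B, w) = -1 + 2*((B + w)/(-5 + (B + w)))² = -1 + 2*((B + w)/(-5 + B + w))² = -1 + 2*((B + w)²/(-5 + B + w)²) = -1 + 2*(B + w)²/(-5 + B + w)²)
(-34 + f(3, 3))² = (-34 + (-1 + 2*(3 + 3)²/(-5 + 3 + 3)²))² = (-34 + (-1 + 2*6²/1²))² = (-34 + (-1 + 2*36*1))² = (-34 + (-1 + 72))² = (-34 + 71)² = 37² = 1369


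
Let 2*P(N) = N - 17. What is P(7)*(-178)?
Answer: 890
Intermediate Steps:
P(N) = -17/2 + N/2 (P(N) = (N - 17)/2 = (-17 + N)/2 = -17/2 + N/2)
P(7)*(-178) = (-17/2 + (½)*7)*(-178) = (-17/2 + 7/2)*(-178) = -5*(-178) = 890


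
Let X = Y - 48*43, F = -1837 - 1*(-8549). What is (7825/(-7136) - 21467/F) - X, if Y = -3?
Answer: 12349630229/5987104 ≈ 2062.7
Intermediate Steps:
F = 6712 (F = -1837 + 8549 = 6712)
X = -2067 (X = -3 - 48*43 = -3 - 2064 = -2067)
(7825/(-7136) - 21467/F) - X = (7825/(-7136) - 21467/6712) - 1*(-2067) = (7825*(-1/7136) - 21467*1/6712) + 2067 = (-7825/7136 - 21467/6712) + 2067 = -25713739/5987104 + 2067 = 12349630229/5987104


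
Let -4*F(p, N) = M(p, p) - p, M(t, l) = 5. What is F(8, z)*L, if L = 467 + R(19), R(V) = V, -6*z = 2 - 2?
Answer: 729/2 ≈ 364.50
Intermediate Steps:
z = 0 (z = -(2 - 2)/6 = -⅙*0 = 0)
F(p, N) = -5/4 + p/4 (F(p, N) = -(5 - p)/4 = -5/4 + p/4)
L = 486 (L = 467 + 19 = 486)
F(8, z)*L = (-5/4 + (¼)*8)*486 = (-5/4 + 2)*486 = (¾)*486 = 729/2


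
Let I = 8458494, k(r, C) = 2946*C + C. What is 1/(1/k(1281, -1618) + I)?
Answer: 4768246/40332180181523 ≈ 1.1822e-7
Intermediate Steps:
k(r, C) = 2947*C
1/(1/k(1281, -1618) + I) = 1/(1/(2947*(-1618)) + 8458494) = 1/(1/(-4768246) + 8458494) = 1/(-1/4768246 + 8458494) = 1/(40332180181523/4768246) = 4768246/40332180181523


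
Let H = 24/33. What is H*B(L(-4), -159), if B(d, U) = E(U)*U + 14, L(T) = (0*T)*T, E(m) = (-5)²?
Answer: -31688/11 ≈ -2880.7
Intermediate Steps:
E(m) = 25
L(T) = 0 (L(T) = 0*T = 0)
B(d, U) = 14 + 25*U (B(d, U) = 25*U + 14 = 14 + 25*U)
H = 8/11 (H = 24*(1/33) = 8/11 ≈ 0.72727)
H*B(L(-4), -159) = 8*(14 + 25*(-159))/11 = 8*(14 - 3975)/11 = (8/11)*(-3961) = -31688/11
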